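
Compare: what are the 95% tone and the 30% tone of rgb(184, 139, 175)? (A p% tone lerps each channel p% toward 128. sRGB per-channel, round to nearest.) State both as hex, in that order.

#838182, #A788A1

95% tone:
  R: 184 + 0.95×(128−184) = 184 − 53.2 = 130.8 → 131
  G: 139 − 10.45 = 128.55 → 129
  B: 175 + 0.95×(128−175) = 175 − 44.65 = 130.35 → 130
  → #838182
30% tone:
  R: 184 − 16.8 = 167.2 → 167
  G: 139 − 3.3 = 135.7 → 136
  B: 175 − 14.1 = 160.9 → 161
  → #A788A1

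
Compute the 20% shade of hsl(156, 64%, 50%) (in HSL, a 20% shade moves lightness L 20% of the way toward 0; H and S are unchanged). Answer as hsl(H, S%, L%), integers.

L moves 20% from 50 toward 0: 50 − 10 = 40 → 40.
H and S are unchanged.

hsl(156, 64%, 40%)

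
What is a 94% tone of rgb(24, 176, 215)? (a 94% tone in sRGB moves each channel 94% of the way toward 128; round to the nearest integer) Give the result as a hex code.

#7a8385

A 94% tone moves each channel 94% toward 128:
  R: 24 + 0.94×(128−24) = 24 + 97.76 = 121.76 → 122
  G: 176 − 45.12 = 130.88 → 131
  B: 215 + 0.94×(128−215) = 215 − 81.78 = 133.22 → 133
rgb(122, 131, 133) = #7a8385.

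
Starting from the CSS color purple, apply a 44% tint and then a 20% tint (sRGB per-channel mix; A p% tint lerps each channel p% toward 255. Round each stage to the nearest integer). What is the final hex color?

CSS purple is rgb(128, 0, 128).
Lerp each channel 44% toward 255:
  R: 128 + 0.44×(255−128) = 128 + 55.88 = 183.88 → 184
  G: 0 + 0.44×(255−0) = 0 + 112.2 = 112.2 → 112
  B: 128 + 0.44×(255−128) = 128 + 55.88 = 183.88 → 184
After the tint: rgb(184, 112, 184) = #B870B8.
A 20% tint moves each channel 20% toward 255:
  R: 184 + 0.2×(255−184) = 184 + 14.2 = 198.2 → 198
  G: 112 + 28.6 = 140.6 → 141
  B: 184 + 0.2×(255−184) = 184 + 14.2 = 198.2 → 198
rgb(198, 141, 198) = #C68DC6.

#C68DC6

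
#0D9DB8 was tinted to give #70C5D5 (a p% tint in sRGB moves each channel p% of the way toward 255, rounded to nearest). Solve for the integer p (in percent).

41%

#0D9DB8 is rgb(13, 157, 184); #70C5D5 is rgb(112, 197, 213).
On the R channel (widest range): 112 ≈ 13 + (p/100)(255 − 13), so p ≈ 100×(112 − 13)/(255 − 13) = 9900/242 = 40.91.
p = 41 reproduces all three channels after rounding.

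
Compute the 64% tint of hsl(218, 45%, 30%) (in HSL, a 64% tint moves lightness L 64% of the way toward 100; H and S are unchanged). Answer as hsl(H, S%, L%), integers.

L moves 64% from 30 toward 100: 30 + 44.8 = 74.8 → 75.
H and S are unchanged.

hsl(218, 45%, 75%)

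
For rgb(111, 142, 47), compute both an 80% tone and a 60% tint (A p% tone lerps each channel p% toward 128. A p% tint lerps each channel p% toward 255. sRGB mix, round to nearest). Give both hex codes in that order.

#7D8370, #C5D2AC

80% tone:
  R: 111 + 0.8×(128−111) = 111 + 13.6 = 124.6 → 125
  G: 142 + 0.8×(128−142) = 142 − 11.2 = 130.8 → 131
  B: 47 + 64.8 = 111.8 → 112
  → #7D8370
60% tint:
  R: 111 + 0.6×(255−111) = 111 + 86.4 = 197.4 → 197
  G: 142 + 0.6×(255−142) = 142 + 67.8 = 209.8 → 210
  B: 47 + 0.6×(255−47) = 47 + 124.8 = 171.8 → 172
  → #C5D2AC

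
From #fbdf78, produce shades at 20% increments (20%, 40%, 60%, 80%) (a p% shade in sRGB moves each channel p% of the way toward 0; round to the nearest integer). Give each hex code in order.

#fbdf78 is rgb(251, 223, 120).
20%: (251 − 50.2 = 200.8→201, 223 − 44.6 = 178.4→178, 120 − 24 = 96→96) → #c9b260
40%: (251 − 100.4 = 150.6→151, 223 − 89.2 = 133.8→134, 120 − 48 = 72→72) → #978648
60%: (251 − 150.6 = 100.4→100, 223 − 133.8 = 89.2→89, 120 − 72 = 48→48) → #645930
80%: (251 − 200.8 = 50.2→50, 223 − 178.4 = 44.6→45, 120 − 96 = 24→24) → #322d18

#c9b260, #978648, #645930, #322d18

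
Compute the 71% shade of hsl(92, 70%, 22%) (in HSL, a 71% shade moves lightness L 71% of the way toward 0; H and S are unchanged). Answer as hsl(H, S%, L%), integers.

L moves 71% from 22 toward 0: 22 − 15.62 = 6.38 → 6.
H and S are unchanged.

hsl(92, 70%, 6%)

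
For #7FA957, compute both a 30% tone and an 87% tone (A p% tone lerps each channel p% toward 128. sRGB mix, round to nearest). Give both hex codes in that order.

#7FA957 is rgb(127, 169, 87).
30% tone:
  R: 127 + 0.3×(128−127) = 127 + 0.3 = 127.3 → 127
  G: 169 + 0.3×(128−169) = 169 − 12.3 = 156.7 → 157
  B: 87 + 12.3 = 99.3 → 99
  → #7F9D63
87% tone:
  R: 127 + 0.87×(128−127) = 127 + 0.87 = 127.87 → 128
  G: 169 − 35.67 = 133.33 → 133
  B: 87 + 35.67 = 122.67 → 123
  → #80857B

#7F9D63, #80857B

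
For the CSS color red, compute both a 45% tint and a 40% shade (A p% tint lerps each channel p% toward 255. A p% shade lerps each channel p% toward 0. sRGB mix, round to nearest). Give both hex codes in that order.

CSS red is rgb(255, 0, 0).
45% tint:
  R: 255 + 0.45×(255−255) = 255 + 0 = 255 → 255
  G: 0 + 0.45×(255−0) = 0 + 114.75 = 114.75 → 115
  B: 0 + 0.45×(255−0) = 0 + 114.75 = 114.75 → 115
  → #FF7373
40% shade:
  R: 255 + 0.4×(0−255) = 255 − 102 = 153 → 153
  G: 0 + 0 = 0 → 0
  B: 0 + 0.4×(0−0) = 0 + 0 = 0 → 0
  → #990000

#FF7373, #990000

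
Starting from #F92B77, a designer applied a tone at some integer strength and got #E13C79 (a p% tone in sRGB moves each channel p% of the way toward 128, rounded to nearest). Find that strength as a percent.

#F92B77 is rgb(249, 43, 119); #E13C79 is rgb(225, 60, 121).
On the R channel (widest range): 225 ≈ 249 + (p/100)(128 − 249), so p ≈ 100×(225 − 249)/(128 − 249) = -2400/-121 = 19.83.
p = 20 reproduces all three channels after rounding.

20%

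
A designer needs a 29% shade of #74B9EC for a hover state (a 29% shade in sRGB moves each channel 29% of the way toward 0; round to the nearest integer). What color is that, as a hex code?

#5283A8

#74B9EC is rgb(116, 185, 236).
Per channel, c → c + 0.29(0 − c):
  R: 116 − 33.64 = 82.36 → 82
  G: 185 + 0.29×(0−185) = 185 − 53.65 = 131.35 → 131
  B: 236 − 68.44 = 167.56 → 168
rgb(82, 131, 168) = #5283A8.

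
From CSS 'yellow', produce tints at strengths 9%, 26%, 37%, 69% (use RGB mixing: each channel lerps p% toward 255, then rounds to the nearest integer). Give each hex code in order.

#ffff17, #ffff42, #ffff5e, #ffffb0

CSS yellow is rgb(255, 255, 0).
9%: (255→255, 255→255, 0 + 22.95 = 22.95→23) → #ffff17
26%: (255→255, 255→255, 0 + 66.3 = 66.3→66) → #ffff42
37%: (255→255, 255→255, 0 + 94.35 = 94.35→94) → #ffff5e
69%: (255→255, 255→255, 0 + 175.95 = 175.95→176) → #ffffb0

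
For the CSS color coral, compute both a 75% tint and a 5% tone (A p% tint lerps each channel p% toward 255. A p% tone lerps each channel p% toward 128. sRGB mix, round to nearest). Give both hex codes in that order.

CSS coral is rgb(255, 127, 80).
75% tint:
  R: 255 + 0 = 255 → 255
  G: 127 + 0.75×(255−127) = 127 + 96 = 223 → 223
  B: 80 + 131.25 = 211.25 → 211
  → #FFDFD3
5% tone:
  R: 255 + 0.05×(128−255) = 255 − 6.35 = 248.65 → 249
  G: 127 + 0.05 = 127.05 → 127
  B: 80 + 0.05×(128−80) = 80 + 2.4 = 82.4 → 82
  → #F97F52

#FFDFD3, #F97F52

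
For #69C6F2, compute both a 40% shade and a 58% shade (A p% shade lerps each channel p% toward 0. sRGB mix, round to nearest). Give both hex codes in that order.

#69C6F2 is rgb(105, 198, 242).
40% shade:
  R: 105 − 42 = 63 → 63
  G: 198 − 79.2 = 118.8 → 119
  B: 242 − 96.8 = 145.2 → 145
  → #3F7791
58% shade:
  R: 105 − 60.9 = 44.1 → 44
  G: 198 + 0.58×(0−198) = 198 − 114.84 = 83.16 → 83
  B: 242 − 140.36 = 101.64 → 102
  → #2C5366

#3F7791, #2C5366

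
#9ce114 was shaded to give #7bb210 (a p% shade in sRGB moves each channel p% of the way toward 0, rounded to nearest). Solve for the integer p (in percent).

21%

#9ce114 is rgb(156, 225, 20); #7bb210 is rgb(123, 178, 16).
On the G channel (widest range): 178 ≈ 225 + (p/100)(0 − 225), so p ≈ 100×(178 − 225)/(0 − 225) = -4700/-225 = 20.89.
p = 21 reproduces all three channels after rounding.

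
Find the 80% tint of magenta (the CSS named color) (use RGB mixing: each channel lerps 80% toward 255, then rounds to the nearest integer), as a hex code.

CSS magenta is rgb(255, 0, 255).
Lerp each channel 80% toward 255:
  R: 255 + 0 = 255 → 255
  G: 0 + 204 = 204 → 204
  B: 255 + 0 = 255 → 255
rgb(255, 204, 255) = #FFCCFF.

#FFCCFF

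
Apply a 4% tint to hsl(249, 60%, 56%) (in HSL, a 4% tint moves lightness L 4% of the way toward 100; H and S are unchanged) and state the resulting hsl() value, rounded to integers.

hsl(249, 60%, 58%)

L moves 4% from 56 toward 100: 56 + 1.76 = 57.76 → 58.
H and S are unchanged.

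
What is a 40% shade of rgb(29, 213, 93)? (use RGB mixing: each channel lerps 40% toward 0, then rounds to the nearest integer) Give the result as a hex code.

#118038

Per channel, c → c + 0.4(0 − c):
  R: 29 + 0.4×(0−29) = 29 − 11.6 = 17.4 → 17
  G: 213 + 0.4×(0−213) = 213 − 85.2 = 127.8 → 128
  B: 93 + 0.4×(0−93) = 93 − 37.2 = 55.8 → 56
rgb(17, 128, 56) = #118038.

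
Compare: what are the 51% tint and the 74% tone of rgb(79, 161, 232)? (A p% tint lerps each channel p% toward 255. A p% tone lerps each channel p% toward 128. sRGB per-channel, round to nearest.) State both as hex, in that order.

#a9d1f4, #73899b

51% tint:
  R: 79 + 0.51×(255−79) = 79 + 89.76 = 168.76 → 169
  G: 161 + 0.51×(255−161) = 161 + 47.94 = 208.94 → 209
  B: 232 + 0.51×(255−232) = 232 + 11.73 = 243.73 → 244
  → #a9d1f4
74% tone:
  R: 79 + 0.74×(128−79) = 79 + 36.26 = 115.26 → 115
  G: 161 + 0.74×(128−161) = 161 − 24.42 = 136.58 → 137
  B: 232 + 0.74×(128−232) = 232 − 76.96 = 155.04 → 155
  → #73899b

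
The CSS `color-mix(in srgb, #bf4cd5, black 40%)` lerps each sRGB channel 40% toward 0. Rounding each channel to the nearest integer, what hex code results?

#732e80

#bf4cd5 is rgb(191, 76, 213).
Lerp each channel 40% toward 0:
  R: 191 + 0.4×(0−191) = 191 − 76.4 = 114.6 → 115
  G: 76 + 0.4×(0−76) = 76 − 30.4 = 45.6 → 46
  B: 213 − 85.2 = 127.8 → 128
rgb(115, 46, 128) = #732e80.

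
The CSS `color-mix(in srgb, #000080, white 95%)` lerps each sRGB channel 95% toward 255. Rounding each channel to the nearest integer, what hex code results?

#f2f2f9

#000080 is rgb(0, 0, 128).
A 95% tint moves each channel 95% toward 255:
  R: 0 + 242.25 = 242.25 → 242
  G: 0 + 242.25 = 242.25 → 242
  B: 128 + 0.95×(255−128) = 128 + 120.65 = 248.65 → 249
rgb(242, 242, 249) = #f2f2f9.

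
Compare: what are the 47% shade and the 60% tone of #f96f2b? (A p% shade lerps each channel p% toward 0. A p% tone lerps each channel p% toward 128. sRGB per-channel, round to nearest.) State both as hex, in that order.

#843b17, #b0795e

#f96f2b is rgb(249, 111, 43).
47% shade:
  R: 249 − 117.03 = 131.97 → 132
  G: 111 + 0.47×(0−111) = 111 − 52.17 = 58.83 → 59
  B: 43 + 0.47×(0−43) = 43 − 20.21 = 22.79 → 23
  → #843b17
60% tone:
  R: 249 − 72.6 = 176.4 → 176
  G: 111 + 0.6×(128−111) = 111 + 10.2 = 121.2 → 121
  B: 43 + 51 = 94 → 94
  → #b0795e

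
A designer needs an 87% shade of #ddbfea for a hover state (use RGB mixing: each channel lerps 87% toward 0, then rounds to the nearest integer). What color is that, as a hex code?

#ddbfea is rgb(221, 191, 234).
Lerp each channel 87% toward 0:
  R: 221 − 192.27 = 28.73 → 29
  G: 191 − 166.17 = 24.83 → 25
  B: 234 + 0.87×(0−234) = 234 − 203.58 = 30.42 → 30
rgb(29, 25, 30) = #1d191e.

#1d191e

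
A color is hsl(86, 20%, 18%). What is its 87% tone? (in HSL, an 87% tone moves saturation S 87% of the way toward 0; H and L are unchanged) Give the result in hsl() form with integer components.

hsl(86, 3%, 18%)

S moves 87% from 20 toward 0: 20 − 17.4 = 2.6 → 3.
H and L are unchanged.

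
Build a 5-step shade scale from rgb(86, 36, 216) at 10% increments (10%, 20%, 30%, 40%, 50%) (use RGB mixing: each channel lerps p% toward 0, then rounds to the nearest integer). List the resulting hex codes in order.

10%: (86 − 8.6 = 77.4→77, 36 − 3.6 = 32.4→32, 216 − 21.6 = 194.4→194) → #4D20C2
20%: (86 − 17.2 = 68.8→69, 36 − 7.2 = 28.8→29, 216 − 43.2 = 172.8→173) → #451DAD
30%: (86 − 25.8 = 60.2→60, 36 − 10.8 = 25.2→25, 216 − 64.8 = 151.2→151) → #3C1997
40%: (86 − 34.4 = 51.6→52, 36 − 14.4 = 21.6→22, 216 − 86.4 = 129.6→130) → #341682
50%: (86 − 43 = 43→43, 36 − 18 = 18→18, 216 − 108 = 108→108) → #2B126C

#4D20C2, #451DAD, #3C1997, #341682, #2B126C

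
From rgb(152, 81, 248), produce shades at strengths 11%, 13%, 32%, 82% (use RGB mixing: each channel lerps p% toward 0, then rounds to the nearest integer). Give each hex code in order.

11%: (152 − 16.72 = 135.28→135, 81 − 8.91 = 72.09→72, 248 − 27.28 = 220.72→221) → #8748DD
13%: (152 − 19.76 = 132.24→132, 81 − 10.53 = 70.47→70, 248 − 32.24 = 215.76→216) → #8446D8
32%: (152 − 48.64 = 103.36→103, 81 − 25.92 = 55.08→55, 248 − 79.36 = 168.64→169) → #6737A9
82%: (152 − 124.64 = 27.36→27, 81 − 66.42 = 14.58→15, 248 − 203.36 = 44.64→45) → #1B0F2D

#8748DD, #8446D8, #6737A9, #1B0F2D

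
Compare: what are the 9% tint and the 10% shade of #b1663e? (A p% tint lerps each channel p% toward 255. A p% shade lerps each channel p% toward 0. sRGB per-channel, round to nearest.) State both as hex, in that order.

#b8744f, #9f5c38

#b1663e is rgb(177, 102, 62).
9% tint:
  R: 177 + 7.02 = 184.02 → 184
  G: 102 + 0.09×(255−102) = 102 + 13.77 = 115.77 → 116
  B: 62 + 0.09×(255−62) = 62 + 17.37 = 79.37 → 79
  → #b8744f
10% shade:
  R: 177 + 0.1×(0−177) = 177 − 17.7 = 159.3 → 159
  G: 102 + 0.1×(0−102) = 102 − 10.2 = 91.8 → 92
  B: 62 − 6.2 = 55.8 → 56
  → #9f5c38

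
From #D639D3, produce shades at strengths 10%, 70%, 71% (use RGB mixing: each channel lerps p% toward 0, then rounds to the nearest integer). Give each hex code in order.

#C133BE, #40113F, #3E113D

#D639D3 is rgb(214, 57, 211).
10%: (214 − 21.4 = 192.6→193, 57 − 5.7 = 51.3→51, 211 − 21.1 = 189.9→190) → #C133BE
70%: (214 − 149.8 = 64.2→64, 57 − 39.9 = 17.1→17, 211 − 147.7 = 63.3→63) → #40113F
71%: (214 − 151.94 = 62.06→62, 57 − 40.47 = 16.53→17, 211 − 149.81 = 61.19→61) → #3E113D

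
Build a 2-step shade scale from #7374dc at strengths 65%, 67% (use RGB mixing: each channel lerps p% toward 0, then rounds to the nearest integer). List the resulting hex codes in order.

#28294d, #262649

#7374dc is rgb(115, 116, 220).
65%: (115 − 74.75 = 40.25→40, 116 − 75.4 = 40.6→41, 220 − 143 = 77→77) → #28294d
67%: (115 − 77.05 = 37.95→38, 116 − 77.72 = 38.28→38, 220 − 147.4 = 72.6→73) → #262649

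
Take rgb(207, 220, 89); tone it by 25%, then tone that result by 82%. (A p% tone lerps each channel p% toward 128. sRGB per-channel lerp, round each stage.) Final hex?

#8B8C7B

A 25% tone moves each channel 25% toward 128:
  R: 207 − 19.75 = 187.25 → 187
  G: 220 + 0.25×(128−220) = 220 − 23 = 197 → 197
  B: 89 + 0.25×(128−89) = 89 + 9.75 = 98.75 → 99
After the tone: rgb(187, 197, 99) = #BBC563.
Per channel, c → c + 0.82(128 − c):
  R: 187 + 0.82×(128−187) = 187 − 48.38 = 138.62 → 139
  G: 197 + 0.82×(128−197) = 197 − 56.58 = 140.42 → 140
  B: 99 + 23.78 = 122.78 → 123
rgb(139, 140, 123) = #8B8C7B.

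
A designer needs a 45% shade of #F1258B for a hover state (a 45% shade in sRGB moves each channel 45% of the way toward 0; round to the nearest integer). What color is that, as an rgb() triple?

rgb(133, 20, 76)

#F1258B is rgb(241, 37, 139).
Per channel, c → c + 0.45(0 − c):
  R: 241 + 0.45×(0−241) = 241 − 108.45 = 132.55 → 133
  G: 37 − 16.65 = 20.35 → 20
  B: 139 + 0.45×(0−139) = 139 − 62.55 = 76.45 → 76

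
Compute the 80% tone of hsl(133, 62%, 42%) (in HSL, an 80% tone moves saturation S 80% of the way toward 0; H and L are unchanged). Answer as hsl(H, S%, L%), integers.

hsl(133, 12%, 42%)

S moves 80% from 62 toward 0: 62 − 49.6 = 12.4 → 12.
H and L are unchanged.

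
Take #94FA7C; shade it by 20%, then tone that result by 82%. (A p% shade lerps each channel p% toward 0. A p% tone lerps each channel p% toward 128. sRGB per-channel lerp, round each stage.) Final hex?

#7E8D7B

#94FA7C is rgb(148, 250, 124).
A 20% shade moves each channel 20% toward 0:
  R: 148 + 0.2×(0−148) = 148 − 29.6 = 118.4 → 118
  G: 250 − 50 = 200 → 200
  B: 124 − 24.8 = 99.2 → 99
After the shade: rgb(118, 200, 99) = #76C863.
An 82% tone moves each channel 82% toward 128:
  R: 118 + 0.82×(128−118) = 118 + 8.2 = 126.2 → 126
  G: 200 + 0.82×(128−200) = 200 − 59.04 = 140.96 → 141
  B: 99 + 0.82×(128−99) = 99 + 23.78 = 122.78 → 123
rgb(126, 141, 123) = #7E8D7B.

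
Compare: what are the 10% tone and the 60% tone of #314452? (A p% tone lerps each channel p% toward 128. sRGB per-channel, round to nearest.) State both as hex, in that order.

#394A57, #60686E

#314452 is rgb(49, 68, 82).
10% tone:
  R: 49 + 7.9 = 56.9 → 57
  G: 68 + 0.1×(128−68) = 68 + 6 = 74 → 74
  B: 82 + 4.6 = 86.6 → 87
  → #394A57
60% tone:
  R: 49 + 47.4 = 96.4 → 96
  G: 68 + 0.6×(128−68) = 68 + 36 = 104 → 104
  B: 82 + 0.6×(128−82) = 82 + 27.6 = 109.6 → 110
  → #60686E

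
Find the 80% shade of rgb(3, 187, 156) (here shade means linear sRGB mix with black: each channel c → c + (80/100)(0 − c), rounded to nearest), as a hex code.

Lerp each channel 80% toward 0:
  R: 3 + 0.8×(0−3) = 3 − 2.4 = 0.6 → 1
  G: 187 − 149.6 = 37.4 → 37
  B: 156 + 0.8×(0−156) = 156 − 124.8 = 31.2 → 31
rgb(1, 37, 31) = #01251f.

#01251f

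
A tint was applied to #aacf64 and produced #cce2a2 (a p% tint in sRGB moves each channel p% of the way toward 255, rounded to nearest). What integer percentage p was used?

40%

#aacf64 is rgb(170, 207, 100); #cce2a2 is rgb(204, 226, 162).
On the B channel (widest range): 162 ≈ 100 + (p/100)(255 − 100), so p ≈ 100×(162 − 100)/(255 − 100) = 6200/155 = 40.00.
p = 40 reproduces all three channels after rounding.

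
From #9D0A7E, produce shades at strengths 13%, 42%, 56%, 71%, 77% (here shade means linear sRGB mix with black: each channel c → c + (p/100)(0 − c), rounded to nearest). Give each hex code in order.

#9D0A7E is rgb(157, 10, 126).
13%: (157 − 20.41 = 136.59→137, 10 − 1.3 = 8.7→9, 126 − 16.38 = 109.62→110) → #89096E
42%: (157 − 65.94 = 91.06→91, 10 − 4.2 = 5.8→6, 126 − 52.92 = 73.08→73) → #5B0649
56%: (157 − 87.92 = 69.08→69, 10 − 5.6 = 4.4→4, 126 − 70.56 = 55.44→55) → #450437
71%: (157 − 111.47 = 45.53→46, 10 − 7.1 = 2.9→3, 126 − 89.46 = 36.54→37) → #2E0325
77%: (157 − 120.89 = 36.11→36, 10 − 7.7 = 2.3→2, 126 − 97.02 = 28.98→29) → #24021D

#89096E, #5B0649, #450437, #2E0325, #24021D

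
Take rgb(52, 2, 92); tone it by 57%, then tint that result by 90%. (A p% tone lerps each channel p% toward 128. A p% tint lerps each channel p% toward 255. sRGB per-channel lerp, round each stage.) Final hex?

Per channel, c → c + 0.57(128 − c):
  R: 52 + 43.32 = 95.32 → 95
  G: 2 + 0.57×(128−2) = 2 + 71.82 = 73.82 → 74
  B: 92 + 0.57×(128−92) = 92 + 20.52 = 112.52 → 113
After the tone: rgb(95, 74, 113) = #5F4A71.
A 90% tint moves each channel 90% toward 255:
  R: 95 + 0.9×(255−95) = 95 + 144 = 239 → 239
  G: 74 + 0.9×(255−74) = 74 + 162.9 = 236.9 → 237
  B: 113 + 127.8 = 240.8 → 241
rgb(239, 237, 241) = #EFEDF1.

#EFEDF1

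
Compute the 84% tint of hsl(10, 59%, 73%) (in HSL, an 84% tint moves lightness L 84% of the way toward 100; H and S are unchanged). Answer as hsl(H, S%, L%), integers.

hsl(10, 59%, 96%)

L moves 84% from 73 toward 100: 73 + 22.68 = 95.68 → 96.
H and S are unchanged.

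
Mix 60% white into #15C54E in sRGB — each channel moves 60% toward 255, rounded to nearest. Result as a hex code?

#15C54E is rgb(21, 197, 78).
Per channel, c → c + 0.6(255 − c):
  R: 21 + 0.6×(255−21) = 21 + 140.4 = 161.4 → 161
  G: 197 + 0.6×(255−197) = 197 + 34.8 = 231.8 → 232
  B: 78 + 0.6×(255−78) = 78 + 106.2 = 184.2 → 184
rgb(161, 232, 184) = #A1E8B8.

#A1E8B8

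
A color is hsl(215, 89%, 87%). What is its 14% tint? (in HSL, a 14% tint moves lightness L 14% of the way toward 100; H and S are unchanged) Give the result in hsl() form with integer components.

L moves 14% from 87 toward 100: 87 + 1.82 = 88.82 → 89.
H and S are unchanged.

hsl(215, 89%, 89%)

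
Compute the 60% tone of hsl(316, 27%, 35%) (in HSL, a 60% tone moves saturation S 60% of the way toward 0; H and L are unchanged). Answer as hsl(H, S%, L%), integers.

hsl(316, 11%, 35%)

S moves 60% from 27 toward 0: 27 − 16.2 = 10.8 → 11.
H and L are unchanged.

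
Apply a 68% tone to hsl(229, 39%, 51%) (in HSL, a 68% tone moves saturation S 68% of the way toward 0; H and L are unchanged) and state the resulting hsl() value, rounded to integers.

S moves 68% from 39 toward 0: 39 − 26.52 = 12.48 → 12.
H and L are unchanged.

hsl(229, 12%, 51%)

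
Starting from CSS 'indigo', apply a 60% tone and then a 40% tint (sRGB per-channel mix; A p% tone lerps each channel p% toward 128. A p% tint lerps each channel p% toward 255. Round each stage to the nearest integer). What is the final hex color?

#A694B3

CSS indigo is rgb(75, 0, 130).
A 60% tone moves each channel 60% toward 128:
  R: 75 + 31.8 = 106.8 → 107
  G: 0 + 0.6×(128−0) = 0 + 76.8 = 76.8 → 77
  B: 130 + 0.6×(128−130) = 130 − 1.2 = 128.8 → 129
After the tone: rgb(107, 77, 129) = #6B4D81.
A 40% tint moves each channel 40% toward 255:
  R: 107 + 0.4×(255−107) = 107 + 59.2 = 166.2 → 166
  G: 77 + 71.2 = 148.2 → 148
  B: 129 + 0.4×(255−129) = 129 + 50.4 = 179.4 → 179
rgb(166, 148, 179) = #A694B3.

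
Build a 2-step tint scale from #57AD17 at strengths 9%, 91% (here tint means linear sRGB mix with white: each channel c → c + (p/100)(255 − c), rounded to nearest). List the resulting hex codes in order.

#66B42C, #F0F8EA

#57AD17 is rgb(87, 173, 23).
9%: (87 + 15.12 = 102.12→102, 173 + 7.38 = 180.38→180, 23 + 20.88 = 43.88→44) → #66B42C
91%: (87 + 152.88 = 239.88→240, 173 + 74.62 = 247.62→248, 23 + 211.12 = 234.12→234) → #F0F8EA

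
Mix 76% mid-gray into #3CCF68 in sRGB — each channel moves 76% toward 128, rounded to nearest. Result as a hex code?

#70937A

#3CCF68 is rgb(60, 207, 104).
Lerp each channel 76% toward 128:
  R: 60 + 51.68 = 111.68 → 112
  G: 207 − 60.04 = 146.96 → 147
  B: 104 + 18.24 = 122.24 → 122
rgb(112, 147, 122) = #70937A.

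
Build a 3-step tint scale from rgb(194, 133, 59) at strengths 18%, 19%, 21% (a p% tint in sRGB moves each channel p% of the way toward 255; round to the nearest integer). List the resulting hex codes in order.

18%: (194 + 10.98 = 204.98→205, 133 + 21.96 = 154.96→155, 59 + 35.28 = 94.28→94) → #CD9B5E
19%: (194 + 11.59 = 205.59→206, 133 + 23.18 = 156.18→156, 59 + 37.24 = 96.24→96) → #CE9C60
21%: (194 + 12.81 = 206.81→207, 133 + 25.62 = 158.62→159, 59 + 41.16 = 100.16→100) → #CF9F64

#CD9B5E, #CE9C60, #CF9F64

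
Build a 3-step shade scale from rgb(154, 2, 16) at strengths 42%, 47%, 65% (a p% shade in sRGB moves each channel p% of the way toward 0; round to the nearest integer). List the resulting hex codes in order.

42%: (154 − 64.68 = 89.32→89, 2 − 0.84 = 1.16→1, 16 − 6.72 = 9.28→9) → #590109
47%: (154 − 72.38 = 81.62→82, 2 − 0.94 = 1.06→1, 16 − 7.52 = 8.48→8) → #520108
65%: (154 − 100.1 = 53.9→54, 2 − 1.3 = 0.7→1, 16 − 10.4 = 5.6→6) → #360106

#590109, #520108, #360106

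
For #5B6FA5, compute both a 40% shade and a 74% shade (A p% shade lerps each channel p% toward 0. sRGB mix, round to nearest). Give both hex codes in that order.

#5B6FA5 is rgb(91, 111, 165).
40% shade:
  R: 91 − 36.4 = 54.6 → 55
  G: 111 + 0.4×(0−111) = 111 − 44.4 = 66.6 → 67
  B: 165 + 0.4×(0−165) = 165 − 66 = 99 → 99
  → #374363
74% shade:
  R: 91 + 0.74×(0−91) = 91 − 67.34 = 23.66 → 24
  G: 111 − 82.14 = 28.86 → 29
  B: 165 + 0.74×(0−165) = 165 − 122.1 = 42.9 → 43
  → #181D2B

#374363, #181D2B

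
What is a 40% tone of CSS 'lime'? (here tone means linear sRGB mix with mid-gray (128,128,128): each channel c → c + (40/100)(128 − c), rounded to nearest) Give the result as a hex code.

#33CC33

CSS lime is rgb(0, 255, 0).
Lerp each channel 40% toward 128:
  R: 0 + 51.2 = 51.2 → 51
  G: 255 + 0.4×(128−255) = 255 − 50.8 = 204.2 → 204
  B: 0 + 51.2 = 51.2 → 51
rgb(51, 204, 51) = #33CC33.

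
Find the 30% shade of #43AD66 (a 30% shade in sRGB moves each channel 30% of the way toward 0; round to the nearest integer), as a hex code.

#2F7947

#43AD66 is rgb(67, 173, 102).
Lerp each channel 30% toward 0:
  R: 67 + 0.3×(0−67) = 67 − 20.1 = 46.9 → 47
  G: 173 − 51.9 = 121.1 → 121
  B: 102 + 0.3×(0−102) = 102 − 30.6 = 71.4 → 71
rgb(47, 121, 71) = #2F7947.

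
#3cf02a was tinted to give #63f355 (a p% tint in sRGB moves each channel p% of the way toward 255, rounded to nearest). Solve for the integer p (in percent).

20%

#3cf02a is rgb(60, 240, 42); #63f355 is rgb(99, 243, 85).
On the B channel (widest range): 85 ≈ 42 + (p/100)(255 − 42), so p ≈ 100×(85 − 42)/(255 − 42) = 4300/213 = 20.19.
p = 20 reproduces all three channels after rounding.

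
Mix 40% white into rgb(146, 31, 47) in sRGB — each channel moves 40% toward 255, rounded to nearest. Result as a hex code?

#be7982

Per channel, c → c + 0.4(255 − c):
  R: 146 + 0.4×(255−146) = 146 + 43.6 = 189.6 → 190
  G: 31 + 89.6 = 120.6 → 121
  B: 47 + 83.2 = 130.2 → 130
rgb(190, 121, 130) = #be7982.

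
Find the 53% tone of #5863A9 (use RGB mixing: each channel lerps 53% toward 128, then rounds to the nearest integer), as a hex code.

#6D7293

#5863A9 is rgb(88, 99, 169).
Per channel, c → c + 0.53(128 − c):
  R: 88 + 21.2 = 109.2 → 109
  G: 99 + 0.53×(128−99) = 99 + 15.37 = 114.37 → 114
  B: 169 + 0.53×(128−169) = 169 − 21.73 = 147.27 → 147
rgb(109, 114, 147) = #6D7293.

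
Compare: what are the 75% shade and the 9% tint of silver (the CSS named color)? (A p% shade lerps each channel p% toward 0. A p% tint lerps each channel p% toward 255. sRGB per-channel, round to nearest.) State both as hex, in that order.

CSS silver is rgb(192, 192, 192).
75% shade:
  R: 192 − 144 = 48 → 48
  G: 192 + 0.75×(0−192) = 192 − 144 = 48 → 48
  B: 192 + 0.75×(0−192) = 192 − 144 = 48 → 48
  → #303030
9% tint:
  R: 192 + 0.09×(255−192) = 192 + 5.67 = 197.67 → 198
  G: 192 + 0.09×(255−192) = 192 + 5.67 = 197.67 → 198
  B: 192 + 0.09×(255−192) = 192 + 5.67 = 197.67 → 198
  → #C6C6C6

#303030, #C6C6C6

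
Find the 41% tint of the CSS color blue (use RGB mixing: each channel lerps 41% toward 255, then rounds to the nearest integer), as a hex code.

#6969FF

CSS blue is rgb(0, 0, 255).
Lerp each channel 41% toward 255:
  R: 0 + 0.41×(255−0) = 0 + 104.55 = 104.55 → 105
  G: 0 + 0.41×(255−0) = 0 + 104.55 = 104.55 → 105
  B: 255 + 0.41×(255−255) = 255 + 0 = 255 → 255
rgb(105, 105, 255) = #6969FF.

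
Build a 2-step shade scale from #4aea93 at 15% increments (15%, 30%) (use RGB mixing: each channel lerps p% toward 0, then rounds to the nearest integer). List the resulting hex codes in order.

#3fc77d, #34a467

#4aea93 is rgb(74, 234, 147).
15%: (74 − 11.1 = 62.9→63, 234 − 35.1 = 198.9→199, 147 − 22.05 = 124.95→125) → #3fc77d
30%: (74 − 22.2 = 51.8→52, 234 − 70.2 = 163.8→164, 147 − 44.1 = 102.9→103) → #34a467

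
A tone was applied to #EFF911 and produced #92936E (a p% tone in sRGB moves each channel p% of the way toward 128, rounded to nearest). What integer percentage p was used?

#EFF911 is rgb(239, 249, 17); #92936E is rgb(146, 147, 110).
On the G channel (widest range): 147 ≈ 249 + (p/100)(128 − 249), so p ≈ 100×(147 − 249)/(128 − 249) = -10200/-121 = 84.30.
p = 84 reproduces all three channels after rounding.

84%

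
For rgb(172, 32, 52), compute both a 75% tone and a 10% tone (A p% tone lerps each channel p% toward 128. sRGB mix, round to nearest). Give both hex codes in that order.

75% tone:
  R: 172 + 0.75×(128−172) = 172 − 33 = 139 → 139
  G: 32 + 72 = 104 → 104
  B: 52 + 0.75×(128−52) = 52 + 57 = 109 → 109
  → #8b686d
10% tone:
  R: 172 + 0.1×(128−172) = 172 − 4.4 = 167.6 → 168
  G: 32 + 9.6 = 41.6 → 42
  B: 52 + 7.6 = 59.6 → 60
  → #a82a3c

#8b686d, #a82a3c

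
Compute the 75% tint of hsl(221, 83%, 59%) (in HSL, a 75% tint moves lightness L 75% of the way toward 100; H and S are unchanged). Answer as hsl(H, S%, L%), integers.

L moves 75% from 59 toward 100: 59 + 30.75 = 89.75 → 90.
H and S are unchanged.

hsl(221, 83%, 90%)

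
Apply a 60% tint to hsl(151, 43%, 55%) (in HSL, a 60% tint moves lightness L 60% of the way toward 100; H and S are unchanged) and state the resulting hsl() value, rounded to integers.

L moves 60% from 55 toward 100: 55 + 27 = 82 → 82.
H and S are unchanged.

hsl(151, 43%, 82%)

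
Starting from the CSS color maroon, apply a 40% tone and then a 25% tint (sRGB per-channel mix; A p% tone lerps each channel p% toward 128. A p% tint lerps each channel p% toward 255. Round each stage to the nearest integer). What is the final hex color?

#a06666

CSS maroon is rgb(128, 0, 0).
Per channel, c → c + 0.4(128 − c):
  R: 128 + 0.4×(128−128) = 128 + 0 = 128 → 128
  G: 0 + 51.2 = 51.2 → 51
  B: 0 + 0.4×(128−0) = 0 + 51.2 = 51.2 → 51
After the tone: rgb(128, 51, 51) = #803333.
A 25% tint moves each channel 25% toward 255:
  R: 128 + 31.75 = 159.75 → 160
  G: 51 + 0.25×(255−51) = 51 + 51 = 102 → 102
  B: 51 + 51 = 102 → 102
rgb(160, 102, 102) = #a06666.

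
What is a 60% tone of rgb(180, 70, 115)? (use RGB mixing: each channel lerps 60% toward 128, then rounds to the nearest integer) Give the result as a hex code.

#95697b

Lerp each channel 60% toward 128:
  R: 180 + 0.6×(128−180) = 180 − 31.2 = 148.8 → 149
  G: 70 + 0.6×(128−70) = 70 + 34.8 = 104.8 → 105
  B: 115 + 0.6×(128−115) = 115 + 7.8 = 122.8 → 123
rgb(149, 105, 123) = #95697b.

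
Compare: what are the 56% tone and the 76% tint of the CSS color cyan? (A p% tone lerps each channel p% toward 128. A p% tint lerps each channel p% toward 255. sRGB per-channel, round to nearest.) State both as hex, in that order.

CSS cyan is rgb(0, 255, 255).
56% tone:
  R: 0 + 0.56×(128−0) = 0 + 71.68 = 71.68 → 72
  G: 255 − 71.12 = 183.88 → 184
  B: 255 − 71.12 = 183.88 → 184
  → #48B8B8
76% tint:
  R: 0 + 0.76×(255−0) = 0 + 193.8 = 193.8 → 194
  G: 255 + 0.76×(255−255) = 255 + 0 = 255 → 255
  B: 255 + 0 = 255 → 255
  → #C2FFFF

#48B8B8, #C2FFFF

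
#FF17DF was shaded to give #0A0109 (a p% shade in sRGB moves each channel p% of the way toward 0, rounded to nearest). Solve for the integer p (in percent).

96%

#FF17DF is rgb(255, 23, 223); #0A0109 is rgb(10, 1, 9).
On the R channel (widest range): 10 ≈ 255 + (p/100)(0 − 255), so p ≈ 100×(10 − 255)/(0 − 255) = -24500/-255 = 96.08.
p = 96 reproduces all three channels after rounding.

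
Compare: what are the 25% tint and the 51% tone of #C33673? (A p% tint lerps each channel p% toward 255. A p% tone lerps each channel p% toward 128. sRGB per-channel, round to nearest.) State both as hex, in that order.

#D26896, #A15C7A

#C33673 is rgb(195, 54, 115).
25% tint:
  R: 195 + 0.25×(255−195) = 195 + 15 = 210 → 210
  G: 54 + 0.25×(255−54) = 54 + 50.25 = 104.25 → 104
  B: 115 + 35 = 150 → 150
  → #D26896
51% tone:
  R: 195 + 0.51×(128−195) = 195 − 34.17 = 160.83 → 161
  G: 54 + 0.51×(128−54) = 54 + 37.74 = 91.74 → 92
  B: 115 + 6.63 = 121.63 → 122
  → #A15C7A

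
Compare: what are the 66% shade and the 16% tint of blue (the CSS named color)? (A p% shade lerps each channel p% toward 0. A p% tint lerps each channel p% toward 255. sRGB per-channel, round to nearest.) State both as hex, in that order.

#000057, #2929FF

CSS blue is rgb(0, 0, 255).
66% shade:
  R: 0 + 0.66×(0−0) = 0 + 0 = 0 → 0
  G: 0 + 0.66×(0−0) = 0 + 0 = 0 → 0
  B: 255 + 0.66×(0−255) = 255 − 168.3 = 86.7 → 87
  → #000057
16% tint:
  R: 0 + 0.16×(255−0) = 0 + 40.8 = 40.8 → 41
  G: 0 + 0.16×(255−0) = 0 + 40.8 = 40.8 → 41
  B: 255 + 0.16×(255−255) = 255 + 0 = 255 → 255
  → #2929FF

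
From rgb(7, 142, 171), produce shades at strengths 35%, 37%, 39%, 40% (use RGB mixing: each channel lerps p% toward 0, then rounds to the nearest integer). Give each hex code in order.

#055C6F, #04596C, #045768, #045567

35%: (7 − 2.45 = 4.55→5, 142 − 49.7 = 92.3→92, 171 − 59.85 = 111.15→111) → #055C6F
37%: (7 − 2.59 = 4.41→4, 142 − 52.54 = 89.46→89, 171 − 63.27 = 107.73→108) → #04596C
39%: (7 − 2.73 = 4.27→4, 142 − 55.38 = 86.62→87, 171 − 66.69 = 104.31→104) → #045768
40%: (7 − 2.8 = 4.2→4, 142 − 56.8 = 85.2→85, 171 − 68.4 = 102.6→103) → #045567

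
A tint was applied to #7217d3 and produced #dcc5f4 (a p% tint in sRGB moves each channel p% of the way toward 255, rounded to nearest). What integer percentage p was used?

#7217d3 is rgb(114, 23, 211); #dcc5f4 is rgb(220, 197, 244).
On the G channel (widest range): 197 ≈ 23 + (p/100)(255 − 23), so p ≈ 100×(197 − 23)/(255 − 23) = 17400/232 = 75.00.
p = 75 reproduces all three channels after rounding.

75%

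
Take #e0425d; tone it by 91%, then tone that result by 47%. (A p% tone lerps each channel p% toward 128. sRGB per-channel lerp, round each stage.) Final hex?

#857d7e

#e0425d is rgb(224, 66, 93).
A 91% tone moves each channel 91% toward 128:
  R: 224 + 0.91×(128−224) = 224 − 87.36 = 136.64 → 137
  G: 66 + 0.91×(128−66) = 66 + 56.42 = 122.42 → 122
  B: 93 + 31.85 = 124.85 → 125
After the tone: rgb(137, 122, 125) = #897a7d.
A 47% tone moves each channel 47% toward 128:
  R: 137 − 4.23 = 132.77 → 133
  G: 122 + 2.82 = 124.82 → 125
  B: 125 + 0.47×(128−125) = 125 + 1.41 = 126.41 → 126
rgb(133, 125, 126) = #857d7e.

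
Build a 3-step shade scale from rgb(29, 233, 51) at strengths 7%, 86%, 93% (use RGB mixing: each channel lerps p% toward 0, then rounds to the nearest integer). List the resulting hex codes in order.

#1bd92f, #042107, #021004

7%: (29 − 2.03 = 26.97→27, 233 − 16.31 = 216.69→217, 51 − 3.57 = 47.43→47) → #1bd92f
86%: (29 − 24.94 = 4.06→4, 233 − 200.38 = 32.62→33, 51 − 43.86 = 7.14→7) → #042107
93%: (29 − 26.97 = 2.03→2, 233 − 216.69 = 16.31→16, 51 − 47.43 = 3.57→4) → #021004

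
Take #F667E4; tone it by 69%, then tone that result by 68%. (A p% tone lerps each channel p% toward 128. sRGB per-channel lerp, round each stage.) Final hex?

#8C7D8A

#F667E4 is rgb(246, 103, 228).
Per channel, c → c + 0.69(128 − c):
  R: 246 + 0.69×(128−246) = 246 − 81.42 = 164.58 → 165
  G: 103 + 0.69×(128−103) = 103 + 17.25 = 120.25 → 120
  B: 228 − 69 = 159 → 159
After the tone: rgb(165, 120, 159) = #A5789F.
Per channel, c → c + 0.68(128 − c):
  R: 165 + 0.68×(128−165) = 165 − 25.16 = 139.84 → 140
  G: 120 + 5.44 = 125.44 → 125
  B: 159 + 0.68×(128−159) = 159 − 21.08 = 137.92 → 138
rgb(140, 125, 138) = #8C7D8A.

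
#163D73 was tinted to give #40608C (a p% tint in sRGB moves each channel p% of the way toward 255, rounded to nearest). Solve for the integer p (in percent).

#163D73 is rgb(22, 61, 115); #40608C is rgb(64, 96, 140).
On the R channel (widest range): 64 ≈ 22 + (p/100)(255 − 22), so p ≈ 100×(64 − 22)/(255 − 22) = 4200/233 = 18.03.
p = 18 reproduces all three channels after rounding.

18%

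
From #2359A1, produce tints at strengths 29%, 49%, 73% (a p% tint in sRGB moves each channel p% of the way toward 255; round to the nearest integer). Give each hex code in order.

#6389BC, #8FAACF, #C4D2E6

#2359A1 is rgb(35, 89, 161).
29%: (35 + 63.8 = 98.8→99, 89 + 48.14 = 137.14→137, 161 + 27.26 = 188.26→188) → #6389BC
49%: (35 + 107.8 = 142.8→143, 89 + 81.34 = 170.34→170, 161 + 46.06 = 207.06→207) → #8FAACF
73%: (35 + 160.6 = 195.6→196, 89 + 121.18 = 210.18→210, 161 + 68.62 = 229.62→230) → #C4D2E6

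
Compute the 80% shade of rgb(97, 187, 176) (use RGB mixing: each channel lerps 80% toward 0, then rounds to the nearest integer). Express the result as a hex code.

Lerp each channel 80% toward 0:
  R: 97 + 0.8×(0−97) = 97 − 77.6 = 19.4 → 19
  G: 187 + 0.8×(0−187) = 187 − 149.6 = 37.4 → 37
  B: 176 + 0.8×(0−176) = 176 − 140.8 = 35.2 → 35
rgb(19, 37, 35) = #132523.

#132523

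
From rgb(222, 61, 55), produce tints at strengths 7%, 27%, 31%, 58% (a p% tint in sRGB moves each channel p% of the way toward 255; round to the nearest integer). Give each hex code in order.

7%: (222 + 2.31 = 224.31→224, 61 + 13.58 = 74.58→75, 55 + 14 = 69→69) → #e04b45
27%: (222 + 8.91 = 230.91→231, 61 + 52.38 = 113.38→113, 55 + 54 = 109→109) → #e7716d
31%: (222 + 10.23 = 232.23→232, 61 + 60.14 = 121.14→121, 55 + 62 = 117→117) → #e87975
58%: (222 + 19.14 = 241.14→241, 61 + 112.52 = 173.52→174, 55 + 116 = 171→171) → #f1aeab

#e04b45, #e7716d, #e87975, #f1aeab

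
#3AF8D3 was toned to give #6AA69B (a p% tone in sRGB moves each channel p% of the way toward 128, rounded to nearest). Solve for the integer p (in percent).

#3AF8D3 is rgb(58, 248, 211); #6AA69B is rgb(106, 166, 155).
On the G channel (widest range): 166 ≈ 248 + (p/100)(128 − 248), so p ≈ 100×(166 − 248)/(128 − 248) = -8200/-120 = 68.33.
p = 68 reproduces all three channels after rounding.

68%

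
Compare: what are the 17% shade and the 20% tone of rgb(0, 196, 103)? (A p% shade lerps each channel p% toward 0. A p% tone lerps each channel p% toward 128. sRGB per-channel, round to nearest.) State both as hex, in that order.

#00A355, #1AB66C

17% shade:
  R: 0 + 0.17×(0−0) = 0 + 0 = 0 → 0
  G: 196 + 0.17×(0−196) = 196 − 33.32 = 162.68 → 163
  B: 103 + 0.17×(0−103) = 103 − 17.51 = 85.49 → 85
  → #00A355
20% tone:
  R: 0 + 25.6 = 25.6 → 26
  G: 196 + 0.2×(128−196) = 196 − 13.6 = 182.4 → 182
  B: 103 + 0.2×(128−103) = 103 + 5 = 108 → 108
  → #1AB66C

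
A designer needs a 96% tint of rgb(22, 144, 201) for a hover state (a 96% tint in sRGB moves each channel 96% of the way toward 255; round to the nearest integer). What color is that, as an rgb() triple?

rgb(246, 251, 253)

Per channel, c → c + 0.96(255 − c):
  R: 22 + 223.68 = 245.68 → 246
  G: 144 + 106.56 = 250.56 → 251
  B: 201 + 51.84 = 252.84 → 253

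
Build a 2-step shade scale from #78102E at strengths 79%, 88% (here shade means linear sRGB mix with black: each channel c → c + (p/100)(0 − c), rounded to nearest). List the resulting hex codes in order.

#19030A, #0E0206

#78102E is rgb(120, 16, 46).
79%: (120 − 94.8 = 25.2→25, 16 − 12.64 = 3.36→3, 46 − 36.34 = 9.66→10) → #19030A
88%: (120 − 105.6 = 14.4→14, 16 − 14.08 = 1.92→2, 46 − 40.48 = 5.52→6) → #0E0206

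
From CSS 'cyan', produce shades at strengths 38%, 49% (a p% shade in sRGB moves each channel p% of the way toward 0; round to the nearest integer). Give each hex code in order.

CSS cyan is rgb(0, 255, 255).
38%: (0→0, 255 − 96.9 = 158.1→158, 255 − 96.9 = 158.1→158) → #009E9E
49%: (0→0, 255 − 124.95 = 130.05→130, 255 − 124.95 = 130.05→130) → #008282

#009E9E, #008282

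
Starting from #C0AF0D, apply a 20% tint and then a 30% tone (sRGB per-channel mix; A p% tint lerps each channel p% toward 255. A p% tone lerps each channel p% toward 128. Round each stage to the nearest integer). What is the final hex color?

#B6AC51

#C0AF0D is rgb(192, 175, 13).
A 20% tint moves each channel 20% toward 255:
  R: 192 + 0.2×(255−192) = 192 + 12.6 = 204.6 → 205
  G: 175 + 16 = 191 → 191
  B: 13 + 48.4 = 61.4 → 61
After the tint: rgb(205, 191, 61) = #CDBF3D.
Per channel, c → c + 0.3(128 − c):
  R: 205 − 23.1 = 181.9 → 182
  G: 191 − 18.9 = 172.1 → 172
  B: 61 + 20.1 = 81.1 → 81
rgb(182, 172, 81) = #B6AC51.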